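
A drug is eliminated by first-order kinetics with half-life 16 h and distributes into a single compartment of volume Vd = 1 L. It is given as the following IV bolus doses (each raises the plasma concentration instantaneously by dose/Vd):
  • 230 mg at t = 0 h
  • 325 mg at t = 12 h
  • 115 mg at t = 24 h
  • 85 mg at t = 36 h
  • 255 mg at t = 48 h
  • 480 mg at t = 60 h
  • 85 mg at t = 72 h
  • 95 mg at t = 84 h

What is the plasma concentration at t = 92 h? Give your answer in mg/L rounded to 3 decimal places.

k = ln 2 / 16 = 0.04332 per h
Dose 1 (230 mg at t=0 h): 230·exp(−0.04332·92) = 4.274 mg/L
Dose 2 (325 mg at t=12 h): 325·exp(−0.04332·80) = 10.156 mg/L
Dose 3 (115 mg at t=24 h): 115·exp(−0.04332·68) = 6.044 mg/L
Dose 4 (85 mg at t=36 h): 85·exp(−0.04332·56) = 7.513 mg/L
Dose 5 (255 mg at t=48 h): 255·exp(−0.04332·44) = 37.906 mg/L
Dose 6 (480 mg at t=60 h): 480·exp(−0.04332·32) = 120.000 mg/L
Dose 7 (85 mg at t=72 h): 85·exp(−0.04332·20) = 35.738 mg/L
Dose 8 (95 mg at t=84 h): 95·exp(−0.04332·8) = 67.175 mg/L
C(92) = 4.274 + 10.156 + 6.044 + 7.513 + 37.906 + 120.000 + 35.738 + 67.175 = 288.806 mg/L

288.806 mg/L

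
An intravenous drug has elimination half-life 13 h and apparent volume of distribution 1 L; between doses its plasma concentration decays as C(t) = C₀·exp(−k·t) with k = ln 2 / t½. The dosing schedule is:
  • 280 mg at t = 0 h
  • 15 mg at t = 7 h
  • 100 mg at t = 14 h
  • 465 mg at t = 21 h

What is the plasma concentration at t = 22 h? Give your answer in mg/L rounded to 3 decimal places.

599.514 mg/L

k = ln 2 / 13 = 0.05332 per h
Dose 1 (280 mg at t=0 h): 280·exp(−0.05332·22) = 86.641 mg/L
Dose 2 (15 mg at t=7 h): 15·exp(−0.05332·15) = 6.741 mg/L
Dose 3 (100 mg at t=14 h): 100·exp(−0.05332·8) = 65.276 mg/L
Dose 4 (465 mg at t=21 h): 465·exp(−0.05332·1) = 440.856 mg/L
C(22) = 86.641 + 6.741 + 65.276 + 440.856 = 599.514 mg/L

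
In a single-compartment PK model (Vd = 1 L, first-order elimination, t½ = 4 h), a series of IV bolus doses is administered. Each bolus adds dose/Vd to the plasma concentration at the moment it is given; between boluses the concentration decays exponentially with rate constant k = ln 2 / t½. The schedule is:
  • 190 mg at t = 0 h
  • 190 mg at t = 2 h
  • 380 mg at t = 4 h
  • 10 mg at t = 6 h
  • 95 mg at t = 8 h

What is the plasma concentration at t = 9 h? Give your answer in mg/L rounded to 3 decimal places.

k = ln 2 / 4 = 0.17329 per h
Dose 1 (190 mg at t=0 h): 190·exp(−0.17329·9) = 39.943 mg/L
Dose 2 (190 mg at t=2 h): 190·exp(−0.17329·7) = 56.487 mg/L
Dose 3 (380 mg at t=4 h): 380·exp(−0.17329·5) = 159.770 mg/L
Dose 4 (10 mg at t=6 h): 10·exp(−0.17329·3) = 5.946 mg/L
Dose 5 (95 mg at t=8 h): 95·exp(−0.17329·1) = 79.885 mg/L
C(9) = 39.943 + 56.487 + 159.770 + 5.946 + 79.885 = 342.031 mg/L

342.031 mg/L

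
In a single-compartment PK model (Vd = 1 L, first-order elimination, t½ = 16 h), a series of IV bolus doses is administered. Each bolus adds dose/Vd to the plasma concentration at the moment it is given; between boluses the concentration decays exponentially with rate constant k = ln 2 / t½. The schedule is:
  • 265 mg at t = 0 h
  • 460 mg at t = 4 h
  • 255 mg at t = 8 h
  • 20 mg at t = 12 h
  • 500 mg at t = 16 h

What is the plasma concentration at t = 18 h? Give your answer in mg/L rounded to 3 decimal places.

k = ln 2 / 16 = 0.04332 per h
Dose 1 (265 mg at t=0 h): 265·exp(−0.04332·18) = 121.503 mg/L
Dose 2 (460 mg at t=4 h): 460·exp(−0.04332·14) = 250.817 mg/L
Dose 3 (255 mg at t=8 h): 255·exp(−0.04332·10) = 165.347 mg/L
Dose 4 (20 mg at t=12 h): 20·exp(−0.04332·6) = 15.422 mg/L
Dose 5 (500 mg at t=16 h): 500·exp(−0.04332·2) = 458.502 mg/L
C(18) = 121.503 + 250.817 + 165.347 + 15.422 + 458.502 = 1011.591 mg/L

1011.591 mg/L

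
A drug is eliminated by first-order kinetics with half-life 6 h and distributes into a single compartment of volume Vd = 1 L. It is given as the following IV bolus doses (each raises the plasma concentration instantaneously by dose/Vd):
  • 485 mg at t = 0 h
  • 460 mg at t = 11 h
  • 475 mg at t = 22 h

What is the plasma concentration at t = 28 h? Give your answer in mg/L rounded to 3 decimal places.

k = ln 2 / 6 = 0.11552 per h
Dose 1 (485 mg at t=0 h): 485·exp(−0.11552·28) = 19.096 mg/L
Dose 2 (460 mg at t=11 h): 460·exp(−0.11552·17) = 64.542 mg/L
Dose 3 (475 mg at t=22 h): 475·exp(−0.11552·6) = 237.500 mg/L
C(28) = 19.096 + 64.542 + 237.500 = 321.137 mg/L

321.137 mg/L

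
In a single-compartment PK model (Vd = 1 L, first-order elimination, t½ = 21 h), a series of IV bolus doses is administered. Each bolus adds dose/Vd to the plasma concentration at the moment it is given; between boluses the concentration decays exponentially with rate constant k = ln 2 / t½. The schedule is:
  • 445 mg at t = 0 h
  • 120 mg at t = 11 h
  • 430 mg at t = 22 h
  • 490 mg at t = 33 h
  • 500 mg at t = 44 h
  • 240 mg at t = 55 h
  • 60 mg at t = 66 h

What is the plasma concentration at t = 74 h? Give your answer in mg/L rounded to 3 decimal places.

617.593 mg/L

k = ln 2 / 21 = 0.03301 per h
Dose 1 (445 mg at t=0 h): 445·exp(−0.03301·74) = 38.689 mg/L
Dose 2 (120 mg at t=11 h): 120·exp(−0.03301·63) = 15.000 mg/L
Dose 3 (430 mg at t=22 h): 430·exp(−0.03301·52) = 77.279 mg/L
Dose 4 (490 mg at t=33 h): 490·exp(−0.03301·41) = 126.611 mg/L
Dose 5 (500 mg at t=44 h): 500·exp(−0.03301·30) = 185.749 mg/L
Dose 6 (240 mg at t=55 h): 240·exp(−0.03301·19) = 128.189 mg/L
Dose 7 (60 mg at t=66 h): 60·exp(−0.03301·8) = 46.076 mg/L
C(74) = 38.689 + 15.000 + 77.279 + 126.611 + 185.749 + 128.189 + 46.076 = 617.593 mg/L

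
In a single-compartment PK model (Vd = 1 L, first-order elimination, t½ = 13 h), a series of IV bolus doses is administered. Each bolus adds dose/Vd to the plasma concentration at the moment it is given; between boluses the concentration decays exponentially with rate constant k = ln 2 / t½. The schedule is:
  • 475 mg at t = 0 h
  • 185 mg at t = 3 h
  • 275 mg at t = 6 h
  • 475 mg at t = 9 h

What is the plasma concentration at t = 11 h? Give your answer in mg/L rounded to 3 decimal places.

1022.586 mg/L

k = ln 2 / 13 = 0.05332 per h
Dose 1 (475 mg at t=0 h): 475·exp(−0.05332·11) = 264.226 mg/L
Dose 2 (185 mg at t=3 h): 185·exp(−0.05332·8) = 120.760 mg/L
Dose 3 (275 mg at t=6 h): 275·exp(−0.05332·5) = 210.645 mg/L
Dose 4 (475 mg at t=9 h): 475·exp(−0.05332·2) = 426.954 mg/L
C(11) = 264.226 + 120.760 + 210.645 + 426.954 = 1022.586 mg/L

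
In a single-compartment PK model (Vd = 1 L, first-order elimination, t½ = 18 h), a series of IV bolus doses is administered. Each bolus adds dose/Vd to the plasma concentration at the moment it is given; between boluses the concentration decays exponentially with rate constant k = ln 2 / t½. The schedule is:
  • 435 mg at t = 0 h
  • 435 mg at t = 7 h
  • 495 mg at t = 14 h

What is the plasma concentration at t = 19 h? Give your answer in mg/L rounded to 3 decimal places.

k = ln 2 / 18 = 0.03851 per h
Dose 1 (435 mg at t=0 h): 435·exp(−0.03851·19) = 209.284 mg/L
Dose 2 (435 mg at t=7 h): 435·exp(−0.03851·12) = 274.033 mg/L
Dose 3 (495 mg at t=14 h): 495·exp(−0.03851·5) = 408.306 mg/L
C(19) = 209.284 + 274.033 + 408.306 = 891.623 mg/L

891.623 mg/L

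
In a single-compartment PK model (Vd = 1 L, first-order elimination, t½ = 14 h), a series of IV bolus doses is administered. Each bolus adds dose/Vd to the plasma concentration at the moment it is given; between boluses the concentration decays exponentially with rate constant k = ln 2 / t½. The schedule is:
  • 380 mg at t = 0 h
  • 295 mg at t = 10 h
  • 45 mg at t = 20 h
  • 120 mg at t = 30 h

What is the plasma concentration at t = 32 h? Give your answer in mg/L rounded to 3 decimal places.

k = ln 2 / 14 = 0.04951 per h
Dose 1 (380 mg at t=0 h): 380·exp(−0.04951·32) = 77.932 mg/L
Dose 2 (295 mg at t=10 h): 295·exp(−0.04951·22) = 99.260 mg/L
Dose 3 (45 mg at t=20 h): 45·exp(−0.04951·12) = 24.842 mg/L
Dose 4 (120 mg at t=30 h): 120·exp(−0.04951·2) = 108.687 mg/L
C(32) = 77.932 + 99.260 + 24.842 + 108.687 = 310.721 mg/L

310.721 mg/L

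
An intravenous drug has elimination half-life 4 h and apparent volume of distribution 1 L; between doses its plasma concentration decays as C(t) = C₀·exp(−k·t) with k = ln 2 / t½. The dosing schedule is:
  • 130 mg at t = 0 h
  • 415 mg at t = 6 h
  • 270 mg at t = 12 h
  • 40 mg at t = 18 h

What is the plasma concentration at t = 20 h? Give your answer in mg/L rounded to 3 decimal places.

k = ln 2 / 4 = 0.17329 per h
Dose 1 (130 mg at t=0 h): 130·exp(−0.17329·20) = 4.062 mg/L
Dose 2 (415 mg at t=6 h): 415·exp(−0.17329·14) = 36.681 mg/L
Dose 3 (270 mg at t=12 h): 270·exp(−0.17329·8) = 67.500 mg/L
Dose 4 (40 mg at t=18 h): 40·exp(−0.17329·2) = 28.284 mg/L
C(20) = 4.062 + 36.681 + 67.500 + 28.284 = 136.528 mg/L

136.528 mg/L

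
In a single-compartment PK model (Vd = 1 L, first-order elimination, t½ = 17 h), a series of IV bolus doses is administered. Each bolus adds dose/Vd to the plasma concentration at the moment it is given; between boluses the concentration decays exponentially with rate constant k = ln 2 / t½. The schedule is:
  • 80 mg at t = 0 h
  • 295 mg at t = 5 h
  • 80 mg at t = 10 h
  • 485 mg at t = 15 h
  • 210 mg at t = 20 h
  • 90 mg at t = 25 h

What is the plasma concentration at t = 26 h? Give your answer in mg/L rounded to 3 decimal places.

k = ln 2 / 17 = 0.04077 per h
Dose 1 (80 mg at t=0 h): 80·exp(−0.04077·26) = 27.713 mg/L
Dose 2 (295 mg at t=5 h): 295·exp(−0.04077·21) = 125.303 mg/L
Dose 3 (80 mg at t=10 h): 80·exp(−0.04077·16) = 41.665 mg/L
Dose 4 (485 mg at t=15 h): 485·exp(−0.04077·11) = 309.712 mg/L
Dose 5 (210 mg at t=20 h): 210·exp(−0.04077·6) = 164.427 mg/L
Dose 6 (90 mg at t=25 h): 90·exp(−0.04077·1) = 86.404 mg/L
C(26) = 27.713 + 125.303 + 41.665 + 309.712 + 164.427 + 86.404 = 755.224 mg/L

755.224 mg/L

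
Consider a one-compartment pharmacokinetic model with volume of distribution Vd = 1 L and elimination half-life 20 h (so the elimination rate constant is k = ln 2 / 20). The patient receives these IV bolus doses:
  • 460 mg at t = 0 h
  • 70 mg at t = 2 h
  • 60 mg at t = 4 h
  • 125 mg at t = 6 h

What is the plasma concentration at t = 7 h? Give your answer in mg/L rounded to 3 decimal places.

k = ln 2 / 20 = 0.03466 per h
Dose 1 (460 mg at t=0 h): 460·exp(−0.03466·7) = 360.909 mg/L
Dose 2 (70 mg at t=2 h): 70·exp(−0.03466·5) = 58.863 mg/L
Dose 3 (60 mg at t=4 h): 60·exp(−0.03466·3) = 54.075 mg/L
Dose 4 (125 mg at t=6 h): 125·exp(−0.03466·1) = 120.742 mg/L
C(7) = 360.909 + 58.863 + 54.075 + 120.742 = 594.589 mg/L

594.589 mg/L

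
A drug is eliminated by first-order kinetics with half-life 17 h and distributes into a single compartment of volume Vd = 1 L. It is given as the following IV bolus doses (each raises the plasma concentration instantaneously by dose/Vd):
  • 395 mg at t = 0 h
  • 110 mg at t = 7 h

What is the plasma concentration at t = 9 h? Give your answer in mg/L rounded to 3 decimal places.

375.057 mg/L

k = ln 2 / 17 = 0.04077 per h
Dose 1 (395 mg at t=0 h): 395·exp(−0.04077·9) = 273.671 mg/L
Dose 2 (110 mg at t=7 h): 110·exp(−0.04077·2) = 101.386 mg/L
C(9) = 273.671 + 101.386 = 375.057 mg/L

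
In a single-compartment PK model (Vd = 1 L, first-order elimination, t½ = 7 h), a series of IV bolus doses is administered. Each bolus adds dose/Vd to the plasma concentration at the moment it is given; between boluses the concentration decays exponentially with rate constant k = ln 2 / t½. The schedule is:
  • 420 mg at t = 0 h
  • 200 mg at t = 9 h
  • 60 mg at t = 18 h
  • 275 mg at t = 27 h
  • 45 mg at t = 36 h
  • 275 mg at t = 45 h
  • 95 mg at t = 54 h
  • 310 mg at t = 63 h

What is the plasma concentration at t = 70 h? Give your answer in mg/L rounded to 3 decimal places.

204.295 mg/L

k = ln 2 / 7 = 0.09902 per h
Dose 1 (420 mg at t=0 h): 420·exp(−0.09902·70) = 0.410 mg/L
Dose 2 (200 mg at t=9 h): 200·exp(−0.09902·61) = 0.476 mg/L
Dose 3 (60 mg at t=18 h): 60·exp(−0.09902·52) = 0.348 mg/L
Dose 4 (275 mg at t=27 h): 275·exp(−0.09902·43) = 3.892 mg/L
Dose 5 (45 mg at t=36 h): 45·exp(−0.09902·34) = 1.553 mg/L
Dose 6 (275 mg at t=45 h): 275·exp(−0.09902·25) = 23.133 mg/L
Dose 7 (95 mg at t=54 h): 95·exp(−0.09902·16) = 19.483 mg/L
Dose 8 (310 mg at t=63 h): 310·exp(−0.09902·7) = 155.000 mg/L
C(70) = 0.410 + 0.476 + 0.348 + 3.892 + 1.553 + 23.133 + 19.483 + 155.000 = 204.295 mg/L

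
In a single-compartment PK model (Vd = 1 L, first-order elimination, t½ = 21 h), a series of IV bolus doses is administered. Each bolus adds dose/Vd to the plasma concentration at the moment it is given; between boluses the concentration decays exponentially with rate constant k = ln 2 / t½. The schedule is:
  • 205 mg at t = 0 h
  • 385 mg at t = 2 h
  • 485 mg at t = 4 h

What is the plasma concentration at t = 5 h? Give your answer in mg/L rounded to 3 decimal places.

991.769 mg/L

k = ln 2 / 21 = 0.03301 per h
Dose 1 (205 mg at t=0 h): 205·exp(−0.03301·5) = 173.812 mg/L
Dose 2 (385 mg at t=2 h): 385·exp(−0.03301·3) = 348.704 mg/L
Dose 3 (485 mg at t=4 h): 485·exp(−0.03301·1) = 469.253 mg/L
C(5) = 173.812 + 348.704 + 469.253 = 991.769 mg/L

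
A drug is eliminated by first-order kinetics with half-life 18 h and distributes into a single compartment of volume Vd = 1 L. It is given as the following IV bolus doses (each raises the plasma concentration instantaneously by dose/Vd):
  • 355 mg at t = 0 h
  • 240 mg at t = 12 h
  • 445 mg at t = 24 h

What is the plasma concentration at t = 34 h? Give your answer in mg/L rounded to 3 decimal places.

k = ln 2 / 18 = 0.03851 per h
Dose 1 (355 mg at t=0 h): 355·exp(−0.03851·34) = 95.855 mg/L
Dose 2 (240 mg at t=12 h): 240·exp(−0.03851·22) = 102.869 mg/L
Dose 3 (445 mg at t=24 h): 445·exp(−0.03851·10) = 302.776 mg/L
C(34) = 95.855 + 102.869 + 302.776 = 501.500 mg/L

501.500 mg/L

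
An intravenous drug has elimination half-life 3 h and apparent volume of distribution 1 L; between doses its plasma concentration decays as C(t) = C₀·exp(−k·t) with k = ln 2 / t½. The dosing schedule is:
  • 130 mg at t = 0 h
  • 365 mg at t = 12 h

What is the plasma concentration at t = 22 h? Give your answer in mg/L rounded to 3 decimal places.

37.019 mg/L

k = ln 2 / 3 = 0.23105 per h
Dose 1 (130 mg at t=0 h): 130·exp(−0.23105·22) = 0.806 mg/L
Dose 2 (365 mg at t=12 h): 365·exp(−0.23105·10) = 36.213 mg/L
C(22) = 0.806 + 36.213 = 37.019 mg/L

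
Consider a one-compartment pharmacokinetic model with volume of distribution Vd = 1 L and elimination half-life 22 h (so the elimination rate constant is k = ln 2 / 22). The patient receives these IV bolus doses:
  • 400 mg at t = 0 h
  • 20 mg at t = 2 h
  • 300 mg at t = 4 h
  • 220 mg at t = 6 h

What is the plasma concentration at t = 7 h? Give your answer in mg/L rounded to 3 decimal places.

824.036 mg/L

k = ln 2 / 22 = 0.03151 per h
Dose 1 (400 mg at t=0 h): 400·exp(−0.03151·7) = 320.832 mg/L
Dose 2 (20 mg at t=2 h): 20·exp(−0.03151·5) = 17.085 mg/L
Dose 3 (300 mg at t=4 h): 300·exp(−0.03151·3) = 272.943 mg/L
Dose 4 (220 mg at t=6 h): 220·exp(−0.03151·1) = 213.177 mg/L
C(7) = 320.832 + 17.085 + 272.943 + 213.177 = 824.036 mg/L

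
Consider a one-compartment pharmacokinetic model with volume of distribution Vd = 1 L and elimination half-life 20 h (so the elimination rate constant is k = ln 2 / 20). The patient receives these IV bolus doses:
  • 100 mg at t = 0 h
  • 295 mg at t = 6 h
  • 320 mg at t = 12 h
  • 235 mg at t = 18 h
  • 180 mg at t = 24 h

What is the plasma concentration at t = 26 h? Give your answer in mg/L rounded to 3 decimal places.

k = ln 2 / 20 = 0.03466 per h
Dose 1 (100 mg at t=0 h): 100·exp(−0.03466·26) = 40.613 mg/L
Dose 2 (295 mg at t=6 h): 295·exp(−0.03466·20) = 147.500 mg/L
Dose 3 (320 mg at t=12 h): 320·exp(−0.03466·14) = 196.983 mg/L
Dose 4 (235 mg at t=18 h): 235·exp(−0.03466·8) = 178.097 mg/L
Dose 5 (180 mg at t=24 h): 180·exp(−0.03466·2) = 167.946 mg/L
C(26) = 40.613 + 147.500 + 196.983 + 178.097 + 167.946 = 731.138 mg/L

731.138 mg/L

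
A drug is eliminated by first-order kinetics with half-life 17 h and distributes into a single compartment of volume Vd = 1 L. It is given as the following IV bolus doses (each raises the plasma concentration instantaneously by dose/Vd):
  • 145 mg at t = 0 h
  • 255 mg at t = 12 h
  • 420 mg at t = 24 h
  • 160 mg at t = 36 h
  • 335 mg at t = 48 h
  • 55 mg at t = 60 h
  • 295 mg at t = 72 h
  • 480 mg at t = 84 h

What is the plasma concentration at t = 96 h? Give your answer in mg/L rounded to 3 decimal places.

k = ln 2 / 17 = 0.04077 per h
Dose 1 (145 mg at t=0 h): 145·exp(−0.04077·96) = 2.894 mg/L
Dose 2 (255 mg at t=12 h): 255·exp(−0.04077·84) = 8.300 mg/L
Dose 3 (420 mg at t=24 h): 420·exp(−0.04077·72) = 22.300 mg/L
Dose 4 (160 mg at t=36 h): 160·exp(−0.04077·60) = 13.857 mg/L
Dose 5 (335 mg at t=48 h): 335·exp(−0.04077·48) = 47.324 mg/L
Dose 6 (55 mg at t=60 h): 55·exp(−0.04077·36) = 12.673 mg/L
Dose 7 (295 mg at t=72 h): 295·exp(−0.04077·24) = 110.876 mg/L
Dose 8 (480 mg at t=84 h): 480·exp(−0.04077·12) = 294.272 mg/L
C(96) = 2.894 + 8.300 + 22.300 + 13.857 + 47.324 + 12.673 + 110.876 + 294.272 = 512.496 mg/L

512.496 mg/L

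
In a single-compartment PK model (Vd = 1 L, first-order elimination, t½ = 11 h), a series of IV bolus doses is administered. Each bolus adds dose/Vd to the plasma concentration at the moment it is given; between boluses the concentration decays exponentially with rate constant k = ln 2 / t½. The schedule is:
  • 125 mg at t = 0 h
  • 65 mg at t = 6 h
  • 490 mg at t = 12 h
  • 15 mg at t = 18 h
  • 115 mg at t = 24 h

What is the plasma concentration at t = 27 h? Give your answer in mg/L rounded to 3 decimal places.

334.225 mg/L

k = ln 2 / 11 = 0.06301 per h
Dose 1 (125 mg at t=0 h): 125·exp(−0.06301·27) = 22.804 mg/L
Dose 2 (65 mg at t=6 h): 65·exp(−0.06301·21) = 17.307 mg/L
Dose 3 (490 mg at t=12 h): 490·exp(−0.06301·15) = 190.415 mg/L
Dose 4 (15 mg at t=18 h): 15·exp(−0.06301·9) = 8.507 mg/L
Dose 5 (115 mg at t=24 h): 115·exp(−0.06301·3) = 95.192 mg/L
C(27) = 22.804 + 17.307 + 190.415 + 8.507 + 95.192 = 334.225 mg/L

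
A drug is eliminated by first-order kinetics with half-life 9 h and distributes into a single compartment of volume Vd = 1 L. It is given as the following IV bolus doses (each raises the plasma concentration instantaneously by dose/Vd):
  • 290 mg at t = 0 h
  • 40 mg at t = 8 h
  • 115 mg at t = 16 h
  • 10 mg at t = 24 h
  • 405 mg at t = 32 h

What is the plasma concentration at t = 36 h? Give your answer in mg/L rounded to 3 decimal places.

348.990 mg/L

k = ln 2 / 9 = 0.07702 per h
Dose 1 (290 mg at t=0 h): 290·exp(−0.07702·36) = 18.125 mg/L
Dose 2 (40 mg at t=8 h): 40·exp(−0.07702·28) = 4.629 mg/L
Dose 3 (115 mg at t=16 h): 115·exp(−0.07702·20) = 24.646 mg/L
Dose 4 (10 mg at t=24 h): 10·exp(−0.07702·12) = 3.969 mg/L
Dose 5 (405 mg at t=32 h): 405·exp(−0.07702·4) = 297.621 mg/L
C(36) = 18.125 + 4.629 + 24.646 + 3.969 + 297.621 = 348.990 mg/L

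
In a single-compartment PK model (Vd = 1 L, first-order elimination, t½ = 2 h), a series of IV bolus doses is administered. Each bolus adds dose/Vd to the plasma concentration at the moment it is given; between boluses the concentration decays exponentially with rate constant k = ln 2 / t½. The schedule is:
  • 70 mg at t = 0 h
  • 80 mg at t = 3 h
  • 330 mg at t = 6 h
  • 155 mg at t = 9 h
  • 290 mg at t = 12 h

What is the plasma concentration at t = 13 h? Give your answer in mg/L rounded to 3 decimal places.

276.253 mg/L

k = ln 2 / 2 = 0.34657 per h
Dose 1 (70 mg at t=0 h): 70·exp(−0.34657·13) = 0.773 mg/L
Dose 2 (80 mg at t=3 h): 80·exp(−0.34657·10) = 2.500 mg/L
Dose 3 (330 mg at t=6 h): 330·exp(−0.34657·7) = 29.168 mg/L
Dose 4 (155 mg at t=9 h): 155·exp(−0.34657·4) = 38.750 mg/L
Dose 5 (290 mg at t=12 h): 290·exp(−0.34657·1) = 205.061 mg/L
C(13) = 0.773 + 2.500 + 29.168 + 38.750 + 205.061 = 276.253 mg/L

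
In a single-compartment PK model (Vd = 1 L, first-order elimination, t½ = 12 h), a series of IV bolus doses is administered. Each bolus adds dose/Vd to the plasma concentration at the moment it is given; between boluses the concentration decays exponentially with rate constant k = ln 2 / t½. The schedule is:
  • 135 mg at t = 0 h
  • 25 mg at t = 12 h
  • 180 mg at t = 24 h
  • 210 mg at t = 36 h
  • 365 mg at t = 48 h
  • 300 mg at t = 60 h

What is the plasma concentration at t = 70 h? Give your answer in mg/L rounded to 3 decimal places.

k = ln 2 / 12 = 0.05776 per h
Dose 1 (135 mg at t=0 h): 135·exp(−0.05776·70) = 2.368 mg/L
Dose 2 (25 mg at t=12 h): 25·exp(−0.05776·58) = 0.877 mg/L
Dose 3 (180 mg at t=24 h): 180·exp(−0.05776·46) = 12.628 mg/L
Dose 4 (210 mg at t=36 h): 210·exp(−0.05776·34) = 29.465 mg/L
Dose 5 (365 mg at t=48 h): 365·exp(−0.05776·22) = 102.425 mg/L
Dose 6 (300 mg at t=60 h): 300·exp(−0.05776·10) = 168.369 mg/L
C(70) = 2.368 + 0.877 + 12.628 + 29.465 + 102.425 + 168.369 = 316.131 mg/L

316.131 mg/L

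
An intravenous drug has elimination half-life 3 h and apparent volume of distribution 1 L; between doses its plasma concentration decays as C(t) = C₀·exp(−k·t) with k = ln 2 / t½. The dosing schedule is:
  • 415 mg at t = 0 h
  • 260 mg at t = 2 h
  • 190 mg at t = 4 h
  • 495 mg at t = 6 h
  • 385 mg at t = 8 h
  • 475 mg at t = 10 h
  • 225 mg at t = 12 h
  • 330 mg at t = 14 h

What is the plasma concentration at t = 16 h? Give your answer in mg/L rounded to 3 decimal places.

k = ln 2 / 3 = 0.23105 per h
Dose 1 (415 mg at t=0 h): 415·exp(−0.23105·16) = 10.293 mg/L
Dose 2 (260 mg at t=2 h): 260·exp(−0.23105·14) = 10.237 mg/L
Dose 3 (190 mg at t=4 h): 190·exp(−0.23105·12) = 11.875 mg/L
Dose 4 (495 mg at t=6 h): 495·exp(−0.23105·10) = 49.110 mg/L
Dose 5 (385 mg at t=8 h): 385·exp(−0.23105·8) = 60.634 mg/L
Dose 6 (475 mg at t=10 h): 475·exp(−0.23105·6) = 118.750 mg/L
Dose 7 (225 mg at t=12 h): 225·exp(−0.23105·4) = 89.291 mg/L
Dose 8 (330 mg at t=14 h): 330·exp(−0.23105·2) = 207.887 mg/L
C(16) = 10.293 + 10.237 + 11.875 + 49.110 + 60.634 + 118.750 + 89.291 + 207.887 = 558.077 mg/L

558.077 mg/L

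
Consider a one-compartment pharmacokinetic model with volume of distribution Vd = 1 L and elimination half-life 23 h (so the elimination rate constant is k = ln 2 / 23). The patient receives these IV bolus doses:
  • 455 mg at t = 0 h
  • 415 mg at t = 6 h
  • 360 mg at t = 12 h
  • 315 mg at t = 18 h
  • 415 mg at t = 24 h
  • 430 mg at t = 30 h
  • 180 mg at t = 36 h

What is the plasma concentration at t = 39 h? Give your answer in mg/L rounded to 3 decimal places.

k = ln 2 / 23 = 0.03014 per h
Dose 1 (455 mg at t=0 h): 455·exp(−0.03014·39) = 140.465 mg/L
Dose 2 (415 mg at t=6 h): 415·exp(−0.03014·33) = 153.510 mg/L
Dose 3 (360 mg at t=12 h): 360·exp(−0.03014·27) = 159.558 mg/L
Dose 4 (315 mg at t=18 h): 315·exp(−0.03014·21) = 167.285 mg/L
Dose 5 (415 mg at t=24 h): 415·exp(−0.03014·15) = 264.073 mg/L
Dose 6 (430 mg at t=30 h): 430·exp(−0.03014·9) = 327.849 mg/L
Dose 7 (180 mg at t=36 h): 180·exp(−0.03014·3) = 164.440 mg/L
C(39) = 140.465 + 153.510 + 159.558 + 167.285 + 264.073 + 327.849 + 164.440 = 1377.181 mg/L

1377.181 mg/L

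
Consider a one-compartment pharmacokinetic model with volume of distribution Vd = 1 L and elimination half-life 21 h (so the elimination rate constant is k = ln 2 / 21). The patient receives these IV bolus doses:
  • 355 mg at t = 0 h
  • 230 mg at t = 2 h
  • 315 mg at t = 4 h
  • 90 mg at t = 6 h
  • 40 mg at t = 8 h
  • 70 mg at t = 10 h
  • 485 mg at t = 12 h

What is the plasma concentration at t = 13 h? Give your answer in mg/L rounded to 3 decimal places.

1263.159 mg/L

k = ln 2 / 21 = 0.03301 per h
Dose 1 (355 mg at t=0 h): 355·exp(−0.03301·13) = 231.141 mg/L
Dose 2 (230 mg at t=2 h): 230·exp(−0.03301·11) = 159.973 mg/L
Dose 3 (315 mg at t=4 h): 315·exp(−0.03301·9) = 234.044 mg/L
Dose 4 (90 mg at t=6 h): 90·exp(−0.03301·7) = 71.433 mg/L
Dose 5 (40 mg at t=8 h): 40·exp(−0.03301·5) = 33.915 mg/L
Dose 6 (70 mg at t=10 h): 70·exp(−0.03301·3) = 63.401 mg/L
Dose 7 (485 mg at t=12 h): 485·exp(−0.03301·1) = 469.253 mg/L
C(13) = 231.141 + 159.973 + 234.044 + 71.433 + 33.915 + 63.401 + 469.253 = 1263.159 mg/L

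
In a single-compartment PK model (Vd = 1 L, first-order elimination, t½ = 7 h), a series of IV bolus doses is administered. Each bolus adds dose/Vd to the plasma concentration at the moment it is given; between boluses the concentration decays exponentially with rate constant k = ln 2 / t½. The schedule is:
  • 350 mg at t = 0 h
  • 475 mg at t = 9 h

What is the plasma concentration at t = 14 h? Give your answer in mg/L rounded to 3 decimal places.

377.016 mg/L

k = ln 2 / 7 = 0.09902 per h
Dose 1 (350 mg at t=0 h): 350·exp(−0.09902·14) = 87.500 mg/L
Dose 2 (475 mg at t=9 h): 475·exp(−0.09902·5) = 289.516 mg/L
C(14) = 87.500 + 289.516 = 377.016 mg/L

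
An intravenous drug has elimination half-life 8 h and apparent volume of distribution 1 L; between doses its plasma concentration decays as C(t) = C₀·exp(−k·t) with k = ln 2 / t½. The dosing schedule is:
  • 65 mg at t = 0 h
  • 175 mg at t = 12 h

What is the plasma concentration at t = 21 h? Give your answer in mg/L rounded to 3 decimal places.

90.775 mg/L

k = ln 2 / 8 = 0.08664 per h
Dose 1 (65 mg at t=0 h): 65·exp(−0.08664·21) = 10.537 mg/L
Dose 2 (175 mg at t=12 h): 175·exp(−0.08664·9) = 80.238 mg/L
C(21) = 10.537 + 80.238 = 90.775 mg/L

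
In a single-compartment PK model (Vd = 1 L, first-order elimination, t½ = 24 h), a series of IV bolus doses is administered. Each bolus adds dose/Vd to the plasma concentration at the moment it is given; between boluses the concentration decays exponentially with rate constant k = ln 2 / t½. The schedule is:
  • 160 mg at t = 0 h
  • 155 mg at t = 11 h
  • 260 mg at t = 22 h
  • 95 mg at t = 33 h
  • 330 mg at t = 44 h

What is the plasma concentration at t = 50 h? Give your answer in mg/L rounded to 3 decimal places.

k = ln 2 / 24 = 0.02888 per h
Dose 1 (160 mg at t=0 h): 160·exp(−0.02888·50) = 37.755 mg/L
Dose 2 (155 mg at t=11 h): 155·exp(−0.02888·39) = 50.253 mg/L
Dose 3 (260 mg at t=22 h): 260·exp(−0.02888·28) = 115.817 mg/L
Dose 4 (95 mg at t=33 h): 95·exp(−0.02888·17) = 58.143 mg/L
Dose 5 (330 mg at t=44 h): 330·exp(−0.02888·6) = 277.496 mg/L
C(50) = 37.755 + 50.253 + 115.817 + 58.143 + 277.496 = 539.463 mg/L

539.463 mg/L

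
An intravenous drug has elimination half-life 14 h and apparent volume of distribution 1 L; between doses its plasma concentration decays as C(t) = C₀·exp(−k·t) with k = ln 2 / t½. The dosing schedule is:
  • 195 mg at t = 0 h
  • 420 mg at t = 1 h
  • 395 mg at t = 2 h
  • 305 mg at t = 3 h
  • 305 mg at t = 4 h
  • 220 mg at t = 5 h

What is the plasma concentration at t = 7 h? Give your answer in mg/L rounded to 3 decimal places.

1470.688 mg/L

k = ln 2 / 14 = 0.04951 per h
Dose 1 (195 mg at t=0 h): 195·exp(−0.04951·7) = 137.886 mg/L
Dose 2 (420 mg at t=1 h): 420·exp(−0.04951·6) = 312.059 mg/L
Dose 3 (395 mg at t=2 h): 395·exp(−0.04951·5) = 308.380 mg/L
Dose 4 (305 mg at t=3 h): 305·exp(−0.04951·4) = 250.202 mg/L
Dose 5 (305 mg at t=4 h): 305·exp(−0.04951·3) = 262.902 mg/L
Dose 6 (220 mg at t=5 h): 220·exp(−0.04951·2) = 199.259 mg/L
C(7) = 137.886 + 312.059 + 308.380 + 250.202 + 262.902 + 199.259 = 1470.688 mg/L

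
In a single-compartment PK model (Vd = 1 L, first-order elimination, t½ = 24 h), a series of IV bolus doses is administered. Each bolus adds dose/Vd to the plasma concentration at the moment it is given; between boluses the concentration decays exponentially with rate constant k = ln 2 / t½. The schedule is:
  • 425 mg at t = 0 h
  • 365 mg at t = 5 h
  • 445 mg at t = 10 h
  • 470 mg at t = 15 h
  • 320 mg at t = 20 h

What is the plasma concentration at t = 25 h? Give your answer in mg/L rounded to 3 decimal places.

k = ln 2 / 24 = 0.02888 per h
Dose 1 (425 mg at t=0 h): 425·exp(−0.02888·25) = 206.451 mg/L
Dose 2 (365 mg at t=5 h): 365·exp(−0.02888·20) = 204.849 mg/L
Dose 3 (445 mg at t=10 h): 445·exp(−0.02888·15) = 288.547 mg/L
Dose 4 (470 mg at t=15 h): 470·exp(−0.02888·10) = 352.102 mg/L
Dose 5 (320 mg at t=20 h): 320·exp(−0.02888·5) = 276.972 mg/L
C(25) = 206.451 + 204.849 + 288.547 + 352.102 + 276.972 = 1328.921 mg/L

1328.921 mg/L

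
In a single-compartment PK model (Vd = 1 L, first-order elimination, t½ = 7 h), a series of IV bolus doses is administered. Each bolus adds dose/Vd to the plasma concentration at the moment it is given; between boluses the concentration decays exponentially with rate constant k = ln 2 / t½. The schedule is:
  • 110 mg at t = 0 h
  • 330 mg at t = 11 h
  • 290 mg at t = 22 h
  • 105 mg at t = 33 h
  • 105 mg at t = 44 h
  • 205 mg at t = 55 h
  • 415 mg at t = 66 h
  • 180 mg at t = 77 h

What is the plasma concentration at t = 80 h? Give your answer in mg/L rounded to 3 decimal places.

k = ln 2 / 7 = 0.09902 per h
Dose 1 (110 mg at t=0 h): 110·exp(−0.09902·80) = 0.040 mg/L
Dose 2 (330 mg at t=11 h): 330·exp(−0.09902·69) = 0.356 mg/L
Dose 3 (290 mg at t=22 h): 290·exp(−0.09902·58) = 0.929 mg/L
Dose 4 (105 mg at t=33 h): 105·exp(−0.09902·47) = 1.000 mg/L
Dose 5 (105 mg at t=44 h): 105·exp(−0.09902·36) = 2.972 mg/L
Dose 6 (205 mg at t=55 h): 205·exp(−0.09902·25) = 17.244 mg/L
Dose 7 (415 mg at t=66 h): 415·exp(−0.09902·14) = 103.750 mg/L
Dose 8 (180 mg at t=77 h): 180·exp(−0.09902·3) = 133.739 mg/L
C(80) = 0.040 + 0.356 + 0.929 + 1.000 + 2.972 + 17.244 + 103.750 + 133.739 = 260.031 mg/L

260.031 mg/L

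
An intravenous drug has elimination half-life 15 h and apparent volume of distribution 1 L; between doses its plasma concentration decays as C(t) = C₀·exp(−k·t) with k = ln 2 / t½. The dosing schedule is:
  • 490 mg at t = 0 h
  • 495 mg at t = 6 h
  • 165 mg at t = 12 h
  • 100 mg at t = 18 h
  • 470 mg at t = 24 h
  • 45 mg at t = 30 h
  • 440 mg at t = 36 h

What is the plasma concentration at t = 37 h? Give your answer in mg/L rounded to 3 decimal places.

k = ln 2 / 15 = 0.04621 per h
Dose 1 (490 mg at t=0 h): 490·exp(−0.04621·37) = 88.645 mg/L
Dose 2 (495 mg at t=6 h): 495·exp(−0.04621·31) = 118.162 mg/L
Dose 3 (165 mg at t=12 h): 165·exp(−0.04621·25) = 51.972 mg/L
Dose 4 (100 mg at t=18 h): 100·exp(−0.04621·19) = 41.562 mg/L
Dose 5 (470 mg at t=24 h): 470·exp(−0.04621·13) = 257.754 mg/L
Dose 6 (45 mg at t=30 h): 45·exp(−0.04621·7) = 32.564 mg/L
Dose 7 (440 mg at t=36 h): 440·exp(−0.04621·1) = 420.130 mg/L
C(37) = 88.645 + 118.162 + 51.972 + 41.562 + 257.754 + 32.564 + 420.130 = 1010.788 mg/L

1010.788 mg/L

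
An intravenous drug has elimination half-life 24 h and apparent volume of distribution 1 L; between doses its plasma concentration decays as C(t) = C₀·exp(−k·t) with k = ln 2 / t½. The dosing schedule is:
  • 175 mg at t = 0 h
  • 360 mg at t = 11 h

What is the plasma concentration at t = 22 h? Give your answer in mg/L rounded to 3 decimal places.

354.721 mg/L

k = ln 2 / 24 = 0.02888 per h
Dose 1 (175 mg at t=0 h): 175·exp(−0.02888·22) = 92.703 mg/L
Dose 2 (360 mg at t=11 h): 360·exp(−0.02888·11) = 262.018 mg/L
C(22) = 92.703 + 262.018 = 354.721 mg/L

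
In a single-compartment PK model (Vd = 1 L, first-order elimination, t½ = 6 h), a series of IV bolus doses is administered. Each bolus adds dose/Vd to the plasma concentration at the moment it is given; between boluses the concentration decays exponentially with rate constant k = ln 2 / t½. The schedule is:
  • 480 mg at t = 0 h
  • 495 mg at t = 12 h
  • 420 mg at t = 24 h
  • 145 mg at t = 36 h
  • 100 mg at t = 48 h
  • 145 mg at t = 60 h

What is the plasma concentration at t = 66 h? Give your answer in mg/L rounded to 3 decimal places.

k = ln 2 / 6 = 0.11552 per h
Dose 1 (480 mg at t=0 h): 480·exp(−0.11552·66) = 0.234 mg/L
Dose 2 (495 mg at t=12 h): 495·exp(−0.11552·54) = 0.967 mg/L
Dose 3 (420 mg at t=24 h): 420·exp(−0.11552·42) = 3.281 mg/L
Dose 4 (145 mg at t=36 h): 145·exp(−0.11552·30) = 4.531 mg/L
Dose 5 (100 mg at t=48 h): 100·exp(−0.11552·18) = 12.500 mg/L
Dose 6 (145 mg at t=60 h): 145·exp(−0.11552·6) = 72.500 mg/L
C(66) = 0.234 + 0.967 + 3.281 + 4.531 + 12.500 + 72.500 = 94.014 mg/L

94.014 mg/L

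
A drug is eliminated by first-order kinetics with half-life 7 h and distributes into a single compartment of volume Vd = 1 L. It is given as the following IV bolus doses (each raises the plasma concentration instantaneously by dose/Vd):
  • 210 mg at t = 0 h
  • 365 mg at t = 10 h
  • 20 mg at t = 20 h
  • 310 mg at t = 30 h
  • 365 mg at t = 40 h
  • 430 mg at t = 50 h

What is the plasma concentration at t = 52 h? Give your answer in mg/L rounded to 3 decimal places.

k = ln 2 / 7 = 0.09902 per h
Dose 1 (210 mg at t=0 h): 210·exp(−0.09902·52) = 1.219 mg/L
Dose 2 (365 mg at t=10 h): 365·exp(−0.09902·42) = 5.703 mg/L
Dose 3 (20 mg at t=20 h): 20·exp(−0.09902·32) = 0.841 mg/L
Dose 4 (310 mg at t=30 h): 310·exp(−0.09902·22) = 35.097 mg/L
Dose 5 (365 mg at t=40 h): 365·exp(−0.09902·12) = 111.235 mg/L
Dose 6 (430 mg at t=50 h): 430·exp(−0.09902·2) = 352.744 mg/L
C(52) = 1.219 + 5.703 + 0.841 + 35.097 + 111.235 + 352.744 = 506.839 mg/L

506.839 mg/L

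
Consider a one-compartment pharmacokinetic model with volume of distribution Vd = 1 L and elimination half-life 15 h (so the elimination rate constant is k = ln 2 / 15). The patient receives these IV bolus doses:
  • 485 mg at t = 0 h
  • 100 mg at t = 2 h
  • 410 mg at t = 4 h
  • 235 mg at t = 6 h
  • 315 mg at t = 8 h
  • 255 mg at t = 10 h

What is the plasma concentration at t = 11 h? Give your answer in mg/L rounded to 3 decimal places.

k = ln 2 / 15 = 0.04621 per h
Dose 1 (485 mg at t=0 h): 485·exp(−0.04621·11) = 291.734 mg/L
Dose 2 (100 mg at t=2 h): 100·exp(−0.04621·9) = 65.975 mg/L
Dose 3 (410 mg at t=4 h): 410·exp(−0.04621·7) = 296.690 mg/L
Dose 4 (235 mg at t=6 h): 235·exp(−0.04621·5) = 186.520 mg/L
Dose 5 (315 mg at t=8 h): 315·exp(−0.04621·3) = 274.223 mg/L
Dose 6 (255 mg at t=10 h): 255·exp(−0.04621·1) = 243.485 mg/L
C(11) = 291.734 + 65.975 + 296.690 + 186.520 + 274.223 + 243.485 = 1358.627 mg/L

1358.627 mg/L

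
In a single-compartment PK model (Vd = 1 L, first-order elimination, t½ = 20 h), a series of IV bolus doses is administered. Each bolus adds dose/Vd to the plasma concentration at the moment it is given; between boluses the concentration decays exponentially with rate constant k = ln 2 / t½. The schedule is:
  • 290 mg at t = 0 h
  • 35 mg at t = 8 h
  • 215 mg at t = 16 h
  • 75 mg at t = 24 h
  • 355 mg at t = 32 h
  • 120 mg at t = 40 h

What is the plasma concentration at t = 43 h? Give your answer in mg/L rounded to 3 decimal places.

k = ln 2 / 20 = 0.03466 per h
Dose 1 (290 mg at t=0 h): 290·exp(−0.03466·43) = 65.341 mg/L
Dose 2 (35 mg at t=8 h): 35·exp(−0.03466·35) = 10.406 mg/L
Dose 3 (215 mg at t=16 h): 215·exp(−0.03466·27) = 84.343 mg/L
Dose 4 (75 mg at t=24 h): 75·exp(−0.03466·19) = 38.822 mg/L
Dose 5 (355 mg at t=32 h): 355·exp(−0.03466·11) = 242.472 mg/L
Dose 6 (120 mg at t=40 h): 120·exp(−0.03466·3) = 108.150 mg/L
C(43) = 65.341 + 10.406 + 84.343 + 38.822 + 242.472 + 108.150 = 549.534 mg/L

549.534 mg/L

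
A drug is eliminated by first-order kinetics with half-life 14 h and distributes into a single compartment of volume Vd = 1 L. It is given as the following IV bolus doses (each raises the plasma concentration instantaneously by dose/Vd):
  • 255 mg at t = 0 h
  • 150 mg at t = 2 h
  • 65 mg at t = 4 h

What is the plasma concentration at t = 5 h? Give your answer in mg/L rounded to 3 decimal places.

k = ln 2 / 14 = 0.04951 per h
Dose 1 (255 mg at t=0 h): 255·exp(−0.04951·5) = 199.081 mg/L
Dose 2 (150 mg at t=2 h): 150·exp(−0.04951·3) = 129.296 mg/L
Dose 3 (65 mg at t=4 h): 65·exp(−0.04951·1) = 61.860 mg/L
C(5) = 199.081 + 129.296 + 61.860 = 390.237 mg/L

390.237 mg/L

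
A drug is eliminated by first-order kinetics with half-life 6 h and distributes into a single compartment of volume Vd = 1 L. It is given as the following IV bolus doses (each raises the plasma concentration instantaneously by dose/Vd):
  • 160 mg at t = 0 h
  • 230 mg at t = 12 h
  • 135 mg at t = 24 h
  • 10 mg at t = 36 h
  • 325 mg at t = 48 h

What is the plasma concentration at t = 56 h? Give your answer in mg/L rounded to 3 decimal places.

134.991 mg/L

k = ln 2 / 6 = 0.11552 per h
Dose 1 (160 mg at t=0 h): 160·exp(−0.11552·56) = 0.248 mg/L
Dose 2 (230 mg at t=12 h): 230·exp(−0.11552·44) = 1.426 mg/L
Dose 3 (135 mg at t=24 h): 135·exp(−0.11552·32) = 3.348 mg/L
Dose 4 (10 mg at t=36 h): 10·exp(−0.11552·20) = 0.992 mg/L
Dose 5 (325 mg at t=48 h): 325·exp(−0.11552·8) = 128.976 mg/L
C(56) = 0.248 + 1.426 + 3.348 + 0.992 + 128.976 = 134.991 mg/L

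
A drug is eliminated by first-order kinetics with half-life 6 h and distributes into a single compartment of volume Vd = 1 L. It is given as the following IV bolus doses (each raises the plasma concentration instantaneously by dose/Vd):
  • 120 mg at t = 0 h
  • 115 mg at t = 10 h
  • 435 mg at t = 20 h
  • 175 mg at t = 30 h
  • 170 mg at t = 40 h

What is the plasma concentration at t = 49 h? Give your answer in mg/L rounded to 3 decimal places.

96.539 mg/L

k = ln 2 / 6 = 0.11552 per h
Dose 1 (120 mg at t=0 h): 120·exp(−0.11552·49) = 0.418 mg/L
Dose 2 (115 mg at t=10 h): 115·exp(−0.11552·39) = 1.271 mg/L
Dose 3 (435 mg at t=20 h): 435·exp(−0.11552·29) = 15.258 mg/L
Dose 4 (175 mg at t=30 h): 175·exp(−0.11552·19) = 19.488 mg/L
Dose 5 (170 mg at t=40 h): 170·exp(−0.11552·9) = 60.104 mg/L
C(49) = 0.418 + 1.271 + 15.258 + 19.488 + 60.104 = 96.539 mg/L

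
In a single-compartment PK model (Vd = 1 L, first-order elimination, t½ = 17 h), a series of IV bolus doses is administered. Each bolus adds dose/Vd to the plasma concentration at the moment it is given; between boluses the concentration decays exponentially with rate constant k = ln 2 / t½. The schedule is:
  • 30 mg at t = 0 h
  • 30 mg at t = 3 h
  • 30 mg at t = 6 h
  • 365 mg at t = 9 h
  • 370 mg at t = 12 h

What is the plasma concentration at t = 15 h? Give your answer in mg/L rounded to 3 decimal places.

k = ln 2 / 17 = 0.04077 per h
Dose 1 (30 mg at t=0 h): 30·exp(−0.04077·15) = 16.274 mg/L
Dose 2 (30 mg at t=3 h): 30·exp(−0.04077·12) = 18.392 mg/L
Dose 3 (30 mg at t=6 h): 30·exp(−0.04077·9) = 20.785 mg/L
Dose 4 (365 mg at t=9 h): 365·exp(−0.04077·6) = 285.790 mg/L
Dose 5 (370 mg at t=12 h): 370·exp(−0.04077·3) = 327.400 mg/L
C(15) = 16.274 + 18.392 + 20.785 + 285.790 + 327.400 = 668.642 mg/L

668.642 mg/L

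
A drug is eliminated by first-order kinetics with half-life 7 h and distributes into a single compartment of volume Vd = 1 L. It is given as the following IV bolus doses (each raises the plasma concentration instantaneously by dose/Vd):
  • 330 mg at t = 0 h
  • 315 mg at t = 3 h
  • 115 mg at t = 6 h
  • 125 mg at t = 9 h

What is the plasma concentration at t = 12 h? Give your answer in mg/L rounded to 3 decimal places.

386.131 mg/L

k = ln 2 / 7 = 0.09902 per h
Dose 1 (330 mg at t=0 h): 330·exp(−0.09902·12) = 100.569 mg/L
Dose 2 (315 mg at t=3 h): 315·exp(−0.09902·9) = 129.203 mg/L
Dose 3 (115 mg at t=6 h): 115·exp(−0.09902·6) = 63.485 mg/L
Dose 4 (125 mg at t=9 h): 125·exp(−0.09902·3) = 92.875 mg/L
C(12) = 100.569 + 129.203 + 63.485 + 92.875 = 386.131 mg/L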